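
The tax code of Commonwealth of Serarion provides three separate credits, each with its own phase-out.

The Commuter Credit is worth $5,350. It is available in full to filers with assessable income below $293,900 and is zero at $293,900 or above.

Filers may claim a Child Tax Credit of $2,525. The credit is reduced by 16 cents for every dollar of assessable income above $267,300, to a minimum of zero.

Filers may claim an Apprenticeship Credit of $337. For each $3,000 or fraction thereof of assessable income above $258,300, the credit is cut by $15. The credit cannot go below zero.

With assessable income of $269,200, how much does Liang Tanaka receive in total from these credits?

$7,848

Commuter Credit: $269,200 is below the $293,900 cutoff, so the full $5,350 applies.
Child Tax Credit: 16% of the $1,900 excess over $267,300 is $304; credit = $2,525 − $304 = $2,221.
Apprenticeship Credit: income exceeds $258,300 by $10,900, which is 4 full-or-partial $3,000 increments; reduction = 4 × $15 = $60, leaving $277.
Total: $5,350 + $2,221 + $277 = $7,848.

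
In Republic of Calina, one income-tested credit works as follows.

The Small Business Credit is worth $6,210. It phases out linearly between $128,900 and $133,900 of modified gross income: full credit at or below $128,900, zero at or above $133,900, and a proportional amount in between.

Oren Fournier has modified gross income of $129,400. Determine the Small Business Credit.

$5,589

Small Business Credit: $129,400 is $500 into a $5,000 phase-out range, leaving 4,500/5,000 of the credit: $6,210 × 4,500/5,000 = $5,589.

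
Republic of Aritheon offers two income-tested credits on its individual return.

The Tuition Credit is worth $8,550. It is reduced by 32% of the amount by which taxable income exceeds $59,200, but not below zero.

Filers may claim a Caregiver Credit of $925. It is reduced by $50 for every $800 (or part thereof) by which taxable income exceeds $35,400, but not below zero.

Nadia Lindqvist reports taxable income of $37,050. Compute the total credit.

Tuition Credit: $37,050 is at or below the $59,200 threshold, so the full $8,550 applies.
Caregiver Credit: income exceeds $35,400 by $1,650, which is 3 full-or-partial $800 increments; reduction = 3 × $50 = $150, leaving $775.
Total: $8,550 + $775 = $9,325.

$9,325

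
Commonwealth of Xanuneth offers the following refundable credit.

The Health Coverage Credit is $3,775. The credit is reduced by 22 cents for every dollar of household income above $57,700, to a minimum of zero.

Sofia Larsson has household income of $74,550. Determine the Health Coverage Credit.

$68

Health Coverage Credit: 22% of the $16,850 excess over $57,700 is $3,707; credit = $3,775 − $3,707 = $68.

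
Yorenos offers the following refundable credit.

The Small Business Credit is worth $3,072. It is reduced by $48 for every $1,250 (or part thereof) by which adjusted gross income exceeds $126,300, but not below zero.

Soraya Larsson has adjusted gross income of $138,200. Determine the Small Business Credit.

Small Business Credit: income exceeds $126,300 by $11,900, which is 10 full-or-partial $1,250 increments; reduction = 10 × $48 = $480, leaving $2,592.

$2,592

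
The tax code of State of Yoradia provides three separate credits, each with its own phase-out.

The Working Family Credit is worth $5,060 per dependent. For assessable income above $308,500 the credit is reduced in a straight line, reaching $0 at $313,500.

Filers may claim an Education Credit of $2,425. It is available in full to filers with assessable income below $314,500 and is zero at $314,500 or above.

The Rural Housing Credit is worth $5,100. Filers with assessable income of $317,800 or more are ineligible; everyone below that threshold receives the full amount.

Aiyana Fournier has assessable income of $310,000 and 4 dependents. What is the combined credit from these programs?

Working Family Credit: base = 4 × $5,060 = $20,240. $310,000 is $1,500 into a $5,000 phase-out range, leaving 3,500/5,000 of the credit: $20,240 × 3,500/5,000 = $14,168.
Education Credit: $310,000 is below the $314,500 cutoff, so the full $2,425 applies.
Rural Housing Credit: $310,000 is below the $317,800 cutoff, so the full $5,100 applies.
Total: $14,168 + $2,425 + $5,100 = $21,693.

$21,693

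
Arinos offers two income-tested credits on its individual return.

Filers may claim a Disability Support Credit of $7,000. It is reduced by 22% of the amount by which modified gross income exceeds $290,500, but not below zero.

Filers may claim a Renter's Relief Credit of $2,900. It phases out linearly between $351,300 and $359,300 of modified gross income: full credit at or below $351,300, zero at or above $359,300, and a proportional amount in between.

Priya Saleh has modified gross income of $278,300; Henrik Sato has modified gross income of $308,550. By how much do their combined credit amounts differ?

$3,971

Priya ($278,300): Disability Support Credit: $278,300 is at or below the $290,500 threshold, so the full $7,000 applies. Renter's Relief Credit: $278,300 is at or below the $351,300 threshold, so the full $2,900 applies. total $7,000 + $2,900 = $9,900
Henrik ($308,550): Disability Support Credit: 22% of the $18,050 excess over $290,500 is $3,971; credit = $7,000 − $3,971 = $3,029. Renter's Relief Credit: $308,550 is at or below the $351,300 threshold, so the full $2,900 applies. total $3,029 + $2,900 = $5,929
Difference: |$9,900 − $5,929| = $3,971.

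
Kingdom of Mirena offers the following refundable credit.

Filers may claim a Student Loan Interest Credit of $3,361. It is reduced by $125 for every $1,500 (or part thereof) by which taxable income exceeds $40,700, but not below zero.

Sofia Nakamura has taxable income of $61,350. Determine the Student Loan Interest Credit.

$1,611

Student Loan Interest Credit: income exceeds $40,700 by $20,650, which is 14 full-or-partial $1,500 increments; reduction = 14 × $125 = $1,750, leaving $1,611.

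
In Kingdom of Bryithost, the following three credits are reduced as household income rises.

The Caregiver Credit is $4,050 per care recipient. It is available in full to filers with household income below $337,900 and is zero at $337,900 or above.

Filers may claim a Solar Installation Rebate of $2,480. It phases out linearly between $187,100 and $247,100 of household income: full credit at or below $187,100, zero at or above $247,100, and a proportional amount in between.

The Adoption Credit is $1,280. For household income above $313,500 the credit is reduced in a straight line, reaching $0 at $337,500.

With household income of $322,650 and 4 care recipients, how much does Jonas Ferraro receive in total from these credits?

Caregiver Credit: base = 4 × $4,050 = $16,200. $322,650 is below the $337,900 cutoff, so the full $16,200 applies.
Solar Installation Rebate: $322,650 is at or above $247,100, so the credit is $0.
Adoption Credit: $322,650 is $9,150 into a $24,000 phase-out range, leaving 14,850/24,000 of the credit: $1,280 × 14,850/24,000 = $792.
Total: $16,200 + $0 + $792 = $16,992.

$16,992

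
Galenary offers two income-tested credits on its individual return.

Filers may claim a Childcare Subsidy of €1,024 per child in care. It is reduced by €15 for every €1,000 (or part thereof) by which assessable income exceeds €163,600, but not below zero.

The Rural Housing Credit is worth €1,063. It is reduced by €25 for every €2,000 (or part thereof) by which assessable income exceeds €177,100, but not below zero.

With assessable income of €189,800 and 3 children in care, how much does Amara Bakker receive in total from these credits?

Childcare Subsidy: base = 3 × €1,024 = €3,072. income exceeds €163,600 by €26,200, which is 27 full-or-partial €1,000 increments; reduction = 27 × €15 = €405, leaving €2,667.
Rural Housing Credit: income exceeds €177,100 by €12,700, which is 7 full-or-partial €2,000 increments; reduction = 7 × €25 = €175, leaving €888.
Total: €2,667 + €888 = €3,555.

€3,555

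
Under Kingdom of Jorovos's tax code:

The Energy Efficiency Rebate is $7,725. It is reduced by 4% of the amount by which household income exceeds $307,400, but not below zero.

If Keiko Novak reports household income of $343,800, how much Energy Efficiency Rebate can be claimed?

$6,269

Energy Efficiency Rebate: 4% of the $36,400 excess over $307,400 is $1,456; credit = $7,725 − $1,456 = $6,269.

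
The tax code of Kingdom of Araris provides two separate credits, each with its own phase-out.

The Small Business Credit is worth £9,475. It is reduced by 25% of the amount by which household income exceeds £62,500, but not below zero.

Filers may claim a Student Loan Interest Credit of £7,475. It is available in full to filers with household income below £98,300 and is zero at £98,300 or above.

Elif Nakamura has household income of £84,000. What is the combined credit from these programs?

£11,575

Small Business Credit: 25% of the £21,500 excess over £62,500 is £5,375; credit = £9,475 − £5,375 = £4,100.
Student Loan Interest Credit: £84,000 is below the £98,300 cutoff, so the full £7,475 applies.
Total: £4,100 + £7,475 = £11,575.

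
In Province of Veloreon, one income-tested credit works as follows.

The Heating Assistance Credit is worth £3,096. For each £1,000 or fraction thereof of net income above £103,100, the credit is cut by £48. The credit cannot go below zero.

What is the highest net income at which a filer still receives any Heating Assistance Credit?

After 64 increments the reduction is 64 × £48 = £3,072, leaving £24; one more increment wipes it out. Increment 64 ends at excess 64 × £1,000 = £64,000, so the highest qualifying income is £103,100 + £64,000 = £167,100.

£167,100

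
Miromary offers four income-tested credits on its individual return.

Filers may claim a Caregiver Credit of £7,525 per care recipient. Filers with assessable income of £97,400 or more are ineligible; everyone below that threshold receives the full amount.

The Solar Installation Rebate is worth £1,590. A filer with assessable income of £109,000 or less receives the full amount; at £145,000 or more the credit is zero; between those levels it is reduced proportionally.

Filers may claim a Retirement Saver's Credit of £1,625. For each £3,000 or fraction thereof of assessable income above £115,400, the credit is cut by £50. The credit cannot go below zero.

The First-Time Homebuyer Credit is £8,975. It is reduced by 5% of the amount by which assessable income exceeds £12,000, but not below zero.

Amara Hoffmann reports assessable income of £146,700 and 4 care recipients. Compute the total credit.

Caregiver Credit: base = 4 × £7,525 = £30,100. £146,700 meets or exceeds the £97,400 cutoff, so the credit is £0.
Solar Installation Rebate: £146,700 is at or above £145,000, so the credit is £0.
Retirement Saver's Credit: income exceeds £115,400 by £31,300, which is 11 full-or-partial £3,000 increments; reduction = 11 × £50 = £550, leaving £1,075.
First-Time Homebuyer Credit: 5% of the £134,700 excess over £12,000 is £6,735; credit = £8,975 − £6,735 = £2,240.
Total: £0 + £0 + £1,075 + £2,240 = £3,315.

£3,315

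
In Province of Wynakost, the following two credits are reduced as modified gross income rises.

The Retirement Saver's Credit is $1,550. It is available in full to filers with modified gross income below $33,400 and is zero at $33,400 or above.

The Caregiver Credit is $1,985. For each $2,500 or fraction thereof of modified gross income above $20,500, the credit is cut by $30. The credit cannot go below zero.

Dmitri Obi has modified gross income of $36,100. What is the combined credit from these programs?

$1,775

Retirement Saver's Credit: $36,100 meets or exceeds the $33,400 cutoff, so the credit is $0.
Caregiver Credit: income exceeds $20,500 by $15,600, which is 7 full-or-partial $2,500 increments; reduction = 7 × $30 = $210, leaving $1,775.
Total: $0 + $1,775 = $1,775.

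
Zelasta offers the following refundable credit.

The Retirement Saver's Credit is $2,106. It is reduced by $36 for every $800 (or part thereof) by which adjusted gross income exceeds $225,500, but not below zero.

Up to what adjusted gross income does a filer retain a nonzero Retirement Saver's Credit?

$271,900

After 58 increments the reduction is 58 × $36 = $2,088, leaving $18; one more increment wipes it out. Increment 58 ends at excess 58 × $800 = $46,400, so the highest qualifying income is $225,500 + $46,400 = $271,900.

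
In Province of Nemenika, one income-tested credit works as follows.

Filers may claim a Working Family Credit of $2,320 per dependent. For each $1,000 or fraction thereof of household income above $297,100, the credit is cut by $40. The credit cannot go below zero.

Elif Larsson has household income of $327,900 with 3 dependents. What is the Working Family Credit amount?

$5,720

Working Family Credit: base = 3 × $2,320 = $6,960. income exceeds $297,100 by $30,800, which is 31 full-or-partial $1,000 increments; reduction = 31 × $40 = $1,240, leaving $5,720.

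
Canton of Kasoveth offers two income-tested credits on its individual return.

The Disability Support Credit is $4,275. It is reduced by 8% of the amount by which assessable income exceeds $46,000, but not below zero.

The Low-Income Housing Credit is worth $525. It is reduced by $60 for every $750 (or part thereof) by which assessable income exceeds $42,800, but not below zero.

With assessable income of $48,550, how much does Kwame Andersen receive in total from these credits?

Disability Support Credit: 8% of the $2,550 excess over $46,000 is $204; credit = $4,275 − $204 = $4,071.
Low-Income Housing Credit: income exceeds $42,800 by $5,750, which is 8 full-or-partial $750 increments; reduction = 8 × $60 = $480, leaving $45.
Total: $4,071 + $45 = $4,116.

$4,116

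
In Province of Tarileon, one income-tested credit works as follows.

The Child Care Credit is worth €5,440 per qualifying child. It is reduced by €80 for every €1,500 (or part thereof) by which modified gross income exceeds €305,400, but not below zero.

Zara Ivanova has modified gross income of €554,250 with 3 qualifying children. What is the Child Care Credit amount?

€3,040

Child Care Credit: base = 3 × €5,440 = €16,320. income exceeds €305,400 by €248,850, which is 166 full-or-partial €1,500 increments; reduction = 166 × €80 = €13,280, leaving €3,040.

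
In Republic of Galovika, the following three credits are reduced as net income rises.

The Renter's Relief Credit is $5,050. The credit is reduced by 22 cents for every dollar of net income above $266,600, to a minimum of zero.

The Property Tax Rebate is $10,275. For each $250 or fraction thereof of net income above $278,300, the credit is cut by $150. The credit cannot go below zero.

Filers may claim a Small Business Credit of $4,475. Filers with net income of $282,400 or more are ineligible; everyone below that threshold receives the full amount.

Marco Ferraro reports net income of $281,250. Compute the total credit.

Renter's Relief Credit: 22% of the $14,650 excess over $266,600 is $3,223; credit = $5,050 − $3,223 = $1,827.
Property Tax Rebate: income exceeds $278,300 by $2,950, which is 12 full-or-partial $250 increments; reduction = 12 × $150 = $1,800, leaving $8,475.
Small Business Credit: $281,250 is below the $282,400 cutoff, so the full $4,475 applies.
Total: $1,827 + $8,475 + $4,475 = $14,777.

$14,777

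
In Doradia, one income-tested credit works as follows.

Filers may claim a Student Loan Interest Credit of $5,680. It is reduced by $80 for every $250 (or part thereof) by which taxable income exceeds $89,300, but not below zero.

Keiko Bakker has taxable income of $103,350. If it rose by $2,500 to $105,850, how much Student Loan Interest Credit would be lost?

$800

At $103,350 — income exceeds $89,300 by $14,050, which is 57 full-or-partial $250 increments; reduction = 57 × $80 = $4,560, leaving $1,120.
At $105,850 — income exceeds $89,300 by $16,550, which is 67 full-or-partial $250 increments; reduction = 67 × $80 = $5,360, leaving $320.
Lost: $1,120 − $320 = $800.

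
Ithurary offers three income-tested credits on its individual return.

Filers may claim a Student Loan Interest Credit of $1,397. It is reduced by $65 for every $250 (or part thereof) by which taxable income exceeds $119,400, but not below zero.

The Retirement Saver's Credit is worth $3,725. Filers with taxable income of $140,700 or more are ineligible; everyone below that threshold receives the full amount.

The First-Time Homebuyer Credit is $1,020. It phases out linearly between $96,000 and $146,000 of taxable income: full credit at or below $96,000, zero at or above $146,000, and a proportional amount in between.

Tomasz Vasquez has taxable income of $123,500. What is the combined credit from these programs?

Student Loan Interest Credit: income exceeds $119,400 by $4,100, which is 17 full-or-partial $250 increments; reduction = 17 × $65 = $1,105, leaving $292.
Retirement Saver's Credit: $123,500 is below the $140,700 cutoff, so the full $3,725 applies.
First-Time Homebuyer Credit: $123,500 is $27,500 into a $50,000 phase-out range, leaving 22,500/50,000 of the credit: $1,020 × 22,500/50,000 = $459.
Total: $292 + $3,725 + $459 = $4,476.

$4,476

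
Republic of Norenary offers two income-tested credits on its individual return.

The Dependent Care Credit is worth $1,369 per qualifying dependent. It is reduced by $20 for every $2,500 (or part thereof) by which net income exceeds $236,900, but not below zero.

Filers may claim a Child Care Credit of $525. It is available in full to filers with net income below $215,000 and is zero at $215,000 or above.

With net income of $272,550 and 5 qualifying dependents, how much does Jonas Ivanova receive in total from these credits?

Dependent Care Credit: base = 5 × $1,369 = $6,845. income exceeds $236,900 by $35,650, which is 15 full-or-partial $2,500 increments; reduction = 15 × $20 = $300, leaving $6,545.
Child Care Credit: $272,550 meets or exceeds the $215,000 cutoff, so the credit is $0.
Total: $6,545 + $0 = $6,545.

$6,545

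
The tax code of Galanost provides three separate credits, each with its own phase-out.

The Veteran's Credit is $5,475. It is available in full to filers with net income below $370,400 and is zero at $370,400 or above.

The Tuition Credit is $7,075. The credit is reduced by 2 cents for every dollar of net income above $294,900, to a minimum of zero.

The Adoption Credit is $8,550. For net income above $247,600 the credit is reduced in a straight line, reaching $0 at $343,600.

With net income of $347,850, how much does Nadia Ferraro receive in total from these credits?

$11,491

Veteran's Credit: $347,850 is below the $370,400 cutoff, so the full $5,475 applies.
Tuition Credit: 2% of the $52,950 excess over $294,900 is $1,059; credit = $7,075 − $1,059 = $6,016.
Adoption Credit: $347,850 is at or above $343,600, so the credit is $0.
Total: $5,475 + $6,016 + $0 = $11,491.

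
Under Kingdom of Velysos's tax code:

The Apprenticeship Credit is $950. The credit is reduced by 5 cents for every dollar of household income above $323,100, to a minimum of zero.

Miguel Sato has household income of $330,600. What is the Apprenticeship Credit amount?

Apprenticeship Credit: 5% of the $7,500 excess over $323,100 is $375; credit = $950 − $375 = $575.

$575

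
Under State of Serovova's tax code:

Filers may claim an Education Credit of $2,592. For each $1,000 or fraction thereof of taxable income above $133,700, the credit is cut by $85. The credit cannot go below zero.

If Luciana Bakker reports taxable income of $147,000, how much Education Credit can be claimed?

Education Credit: income exceeds $133,700 by $13,300, which is 14 full-or-partial $1,000 increments; reduction = 14 × $85 = $1,190, leaving $1,402.

$1,402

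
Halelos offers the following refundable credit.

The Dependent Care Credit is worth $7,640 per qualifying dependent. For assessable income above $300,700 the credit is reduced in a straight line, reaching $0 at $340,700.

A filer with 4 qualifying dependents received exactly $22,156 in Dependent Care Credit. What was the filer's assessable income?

Full credit = 4 × $7,640 = $30,560.
$22,156 is 22,156/30,560 of the full $30,560, so 8,404/30,560 of the $40,000 range has been used: income = $300,700 + $40,000 × 8,404/30,560 = $311,700.

$311,700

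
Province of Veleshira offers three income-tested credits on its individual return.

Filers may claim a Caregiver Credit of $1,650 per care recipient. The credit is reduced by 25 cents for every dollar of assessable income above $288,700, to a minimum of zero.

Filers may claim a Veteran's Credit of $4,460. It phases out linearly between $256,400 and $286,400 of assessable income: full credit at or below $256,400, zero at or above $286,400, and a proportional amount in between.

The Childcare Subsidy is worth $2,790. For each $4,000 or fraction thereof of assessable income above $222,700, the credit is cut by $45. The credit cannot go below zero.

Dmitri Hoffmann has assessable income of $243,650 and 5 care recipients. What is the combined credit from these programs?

Caregiver Credit: base = 5 × $1,650 = $8,250. $243,650 is at or below the $288,700 threshold, so the full $8,250 applies.
Veteran's Credit: $243,650 is at or below the $256,400 threshold, so the full $4,460 applies.
Childcare Subsidy: income exceeds $222,700 by $20,950, which is 6 full-or-partial $4,000 increments; reduction = 6 × $45 = $270, leaving $2,520.
Total: $8,250 + $4,460 + $2,520 = $15,230.

$15,230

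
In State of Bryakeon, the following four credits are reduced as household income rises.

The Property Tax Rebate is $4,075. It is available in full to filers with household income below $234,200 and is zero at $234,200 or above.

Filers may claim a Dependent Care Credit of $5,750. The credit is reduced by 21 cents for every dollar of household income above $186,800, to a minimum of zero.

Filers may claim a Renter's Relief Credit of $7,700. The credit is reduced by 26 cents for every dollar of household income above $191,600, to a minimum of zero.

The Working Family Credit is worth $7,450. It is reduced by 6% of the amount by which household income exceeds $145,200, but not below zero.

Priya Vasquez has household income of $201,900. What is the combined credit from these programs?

$15,724

Property Tax Rebate: $201,900 is below the $234,200 cutoff, so the full $4,075 applies.
Dependent Care Credit: 21% of the $15,100 excess over $186,800 is $3,171; credit = $5,750 − $3,171 = $2,579.
Renter's Relief Credit: 26% of the $10,300 excess over $191,600 is $2,678; credit = $7,700 − $2,678 = $5,022.
Working Family Credit: 6% of the $56,700 excess over $145,200 is $3,402; credit = $7,450 − $3,402 = $4,048.
Total: $4,075 + $2,579 + $5,022 + $4,048 = $15,724.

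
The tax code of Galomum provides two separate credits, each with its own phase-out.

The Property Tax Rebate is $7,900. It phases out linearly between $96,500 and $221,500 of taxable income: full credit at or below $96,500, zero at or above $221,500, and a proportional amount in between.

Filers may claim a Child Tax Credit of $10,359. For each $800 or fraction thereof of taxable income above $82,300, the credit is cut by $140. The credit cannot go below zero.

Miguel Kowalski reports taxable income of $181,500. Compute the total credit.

Property Tax Rebate: $181,500 is $85,000 into a $125,000 phase-out range, leaving 40,000/125,000 of the credit: $7,900 × 40,000/125,000 = $2,528.
Child Tax Credit: income exceeds $82,300 by $99,200 → 124 increments × $140 = $17,360 ≥ base, so the credit is $0.
Total: $2,528 + $0 = $2,528.

$2,528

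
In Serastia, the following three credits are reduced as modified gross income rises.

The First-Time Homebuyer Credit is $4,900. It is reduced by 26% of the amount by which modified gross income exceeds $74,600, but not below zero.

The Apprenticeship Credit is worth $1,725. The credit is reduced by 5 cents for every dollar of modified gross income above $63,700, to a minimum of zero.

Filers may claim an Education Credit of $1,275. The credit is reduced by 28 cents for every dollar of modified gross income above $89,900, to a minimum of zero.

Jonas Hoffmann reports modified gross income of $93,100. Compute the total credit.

$724

First-Time Homebuyer Credit: 26% of the $18,500 excess over $74,600 is $4,810; credit = $4,900 − $4,810 = $90.
Apprenticeship Credit: 5% of the $29,400 excess over $63,700 is $1,470; credit = $1,725 − $1,470 = $255.
Education Credit: 28% of the $3,200 excess over $89,900 is $896; credit = $1,275 − $896 = $379.
Total: $90 + $255 + $379 = $724.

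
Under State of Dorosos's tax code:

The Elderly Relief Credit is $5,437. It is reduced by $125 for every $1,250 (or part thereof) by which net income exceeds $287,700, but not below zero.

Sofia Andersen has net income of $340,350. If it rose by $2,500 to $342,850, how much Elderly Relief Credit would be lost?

At $340,350 — income exceeds $287,700 by $52,650, which is 43 full-or-partial $1,250 increments; reduction = 43 × $125 = $5,375, leaving $62.
At $342,850 — income exceeds $287,700 by $55,150 → 45 increments × $125 = $5,625 ≥ base, so the credit is $0.
Lost: $62 − $0 = $62.

$62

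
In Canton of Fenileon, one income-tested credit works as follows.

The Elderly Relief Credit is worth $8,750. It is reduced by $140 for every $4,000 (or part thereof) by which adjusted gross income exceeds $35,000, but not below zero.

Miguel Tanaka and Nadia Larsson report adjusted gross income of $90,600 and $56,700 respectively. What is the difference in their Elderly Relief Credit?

Miguel ($90,600): Elderly Relief Credit: income exceeds $35,000 by $55,600, which is 14 full-or-partial $4,000 increments; reduction = 14 × $140 = $1,960, leaving $6,790.
Nadia ($56,700): Elderly Relief Credit: income exceeds $35,000 by $21,700, which is 6 full-or-partial $4,000 increments; reduction = 6 × $140 = $840, leaving $7,910.
Difference: |$6,790 − $7,910| = $1,120.

$1,120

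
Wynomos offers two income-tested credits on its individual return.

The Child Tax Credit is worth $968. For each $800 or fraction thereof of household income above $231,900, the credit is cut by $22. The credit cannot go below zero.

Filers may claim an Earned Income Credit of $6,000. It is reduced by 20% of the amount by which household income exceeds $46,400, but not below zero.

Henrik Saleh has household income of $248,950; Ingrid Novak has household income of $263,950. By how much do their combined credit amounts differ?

Henrik ($248,950): Child Tax Credit: income exceeds $231,900 by $17,050, which is 22 full-or-partial $800 increments; reduction = 22 × $22 = $484, leaving $484. Earned Income Credit: 20% of the $202,550 excess over $46,400 is $40,510 ≥ base, so the credit is $0. total $484 + $0 = $484
Ingrid ($263,950): Child Tax Credit: income exceeds $231,900 by $32,050, which is 41 full-or-partial $800 increments; reduction = 41 × $22 = $902, leaving $66. Earned Income Credit: 20% of the $217,550 excess over $46,400 is $43,510 ≥ base, so the credit is $0. total $66 + $0 = $66
Difference: |$484 − $66| = $418.

$418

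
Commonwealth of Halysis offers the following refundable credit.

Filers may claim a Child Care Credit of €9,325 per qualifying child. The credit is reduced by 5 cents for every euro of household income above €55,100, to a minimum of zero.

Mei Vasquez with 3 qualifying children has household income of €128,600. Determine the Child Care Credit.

€24,300

Child Care Credit: base = 3 × €9,325 = €27,975. 5% of the €73,500 excess over €55,100 is €3,675; credit = €27,975 − €3,675 = €24,300.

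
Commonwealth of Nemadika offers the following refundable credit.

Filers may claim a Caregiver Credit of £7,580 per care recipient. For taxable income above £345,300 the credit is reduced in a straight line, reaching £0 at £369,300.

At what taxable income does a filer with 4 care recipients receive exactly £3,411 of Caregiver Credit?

£366,600

Full credit = 4 × £7,580 = £30,320.
£3,411 is 3,411/30,320 of the full £30,320, so 26,909/30,320 of the £24,000 range has been used: income = £345,300 + £24,000 × 26,909/30,320 = £366,600.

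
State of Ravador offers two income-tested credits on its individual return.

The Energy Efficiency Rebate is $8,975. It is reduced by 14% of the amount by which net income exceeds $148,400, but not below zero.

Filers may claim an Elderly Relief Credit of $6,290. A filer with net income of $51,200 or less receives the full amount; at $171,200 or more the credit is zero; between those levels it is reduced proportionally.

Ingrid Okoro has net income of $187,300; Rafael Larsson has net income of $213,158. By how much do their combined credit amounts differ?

Ingrid ($187,300): Energy Efficiency Rebate: 14% of the $38,900 excess over $148,400 is $5,446; credit = $8,975 − $5,446 = $3,529. Elderly Relief Credit: $187,300 is at or above $171,200, so the credit is $0. total $3,529 + $0 = $3,529
Rafael ($213,158): Energy Efficiency Rebate: 14% of the $64,758 excess over $148,400 is $9,066.12 ≥ base, so the credit is $0. Elderly Relief Credit: $213,158 is at or above $171,200, so the credit is $0. total $0 + $0 = $0
Difference: |$3,529 − $0| = $3,529.

$3,529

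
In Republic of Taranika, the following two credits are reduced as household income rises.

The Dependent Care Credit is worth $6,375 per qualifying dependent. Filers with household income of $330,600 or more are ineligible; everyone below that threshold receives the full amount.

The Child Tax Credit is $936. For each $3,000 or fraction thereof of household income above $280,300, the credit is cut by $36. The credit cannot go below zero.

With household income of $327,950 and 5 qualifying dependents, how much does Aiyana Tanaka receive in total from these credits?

$32,235

Dependent Care Credit: base = 5 × $6,375 = $31,875. $327,950 is below the $330,600 cutoff, so the full $31,875 applies.
Child Tax Credit: income exceeds $280,300 by $47,650, which is 16 full-or-partial $3,000 increments; reduction = 16 × $36 = $576, leaving $360.
Total: $31,875 + $360 = $32,235.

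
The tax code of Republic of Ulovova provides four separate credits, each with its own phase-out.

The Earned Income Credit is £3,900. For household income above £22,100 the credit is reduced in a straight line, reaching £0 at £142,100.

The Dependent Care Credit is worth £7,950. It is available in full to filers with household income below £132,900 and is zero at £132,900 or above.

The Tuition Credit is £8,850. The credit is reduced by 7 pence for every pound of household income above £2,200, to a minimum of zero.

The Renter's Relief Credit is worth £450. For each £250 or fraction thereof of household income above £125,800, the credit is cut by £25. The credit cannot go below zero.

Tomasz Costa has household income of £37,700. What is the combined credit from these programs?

£18,158

Earned Income Credit: £37,700 is £15,600 into a £120,000 phase-out range, leaving 104,400/120,000 of the credit: £3,900 × 104,400/120,000 = £3,393.
Dependent Care Credit: £37,700 is below the £132,900 cutoff, so the full £7,950 applies.
Tuition Credit: 7% of the £35,500 excess over £2,200 is £2,485; credit = £8,850 − £2,485 = £6,365.
Renter's Relief Credit: £37,700 is at or below the £125,800 threshold, so the full £450 applies.
Total: £3,393 + £7,950 + £6,365 + £450 = £18,158.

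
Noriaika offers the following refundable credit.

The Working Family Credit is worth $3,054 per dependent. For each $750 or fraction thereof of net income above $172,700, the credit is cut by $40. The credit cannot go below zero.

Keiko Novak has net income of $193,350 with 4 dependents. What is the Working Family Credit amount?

$11,096

Working Family Credit: base = 4 × $3,054 = $12,216. income exceeds $172,700 by $20,650, which is 28 full-or-partial $750 increments; reduction = 28 × $40 = $1,120, leaving $11,096.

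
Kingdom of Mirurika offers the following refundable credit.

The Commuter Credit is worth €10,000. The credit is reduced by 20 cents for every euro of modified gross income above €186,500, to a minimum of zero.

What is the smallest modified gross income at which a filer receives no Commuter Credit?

€236,500

The credit falls by 20% of each euro above €186,500, so it reaches zero when the excess is €10,000 / 20% = €50,000: income = €186,500 + €50,000 = €236,500.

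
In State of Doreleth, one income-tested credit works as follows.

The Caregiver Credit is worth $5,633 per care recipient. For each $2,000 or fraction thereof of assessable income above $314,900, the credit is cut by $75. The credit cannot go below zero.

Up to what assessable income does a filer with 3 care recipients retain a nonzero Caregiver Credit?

Full credit = 3 × $5,633 = $16,899.
After 225 increments the reduction is 225 × $75 = $16,875, leaving $24; one more increment wipes it out. Increment 225 ends at excess 225 × $2,000 = $450,000, so the highest qualifying income is $314,900 + $450,000 = $764,900.

$764,900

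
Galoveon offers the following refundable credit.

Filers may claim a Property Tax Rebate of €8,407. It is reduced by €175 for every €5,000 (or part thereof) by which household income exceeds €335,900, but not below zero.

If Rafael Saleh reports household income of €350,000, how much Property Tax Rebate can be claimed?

Property Tax Rebate: income exceeds €335,900 by €14,100, which is 3 full-or-partial €5,000 increments; reduction = 3 × €175 = €525, leaving €7,882.

€7,882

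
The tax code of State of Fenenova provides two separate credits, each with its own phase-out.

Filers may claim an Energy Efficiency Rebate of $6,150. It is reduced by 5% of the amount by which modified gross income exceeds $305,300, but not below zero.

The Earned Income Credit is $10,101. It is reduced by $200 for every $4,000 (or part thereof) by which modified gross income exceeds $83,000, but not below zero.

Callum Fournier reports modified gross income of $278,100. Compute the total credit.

$6,451

Energy Efficiency Rebate: $278,100 is at or below the $305,300 threshold, so the full $6,150 applies.
Earned Income Credit: income exceeds $83,000 by $195,100, which is 49 full-or-partial $4,000 increments; reduction = 49 × $200 = $9,800, leaving $301.
Total: $6,150 + $301 = $6,451.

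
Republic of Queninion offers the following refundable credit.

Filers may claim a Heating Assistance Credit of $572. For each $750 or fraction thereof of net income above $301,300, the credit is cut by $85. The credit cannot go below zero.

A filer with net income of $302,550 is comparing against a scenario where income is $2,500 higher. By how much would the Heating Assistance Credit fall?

At $302,550 — income exceeds $301,300 by $1,250, which is 2 full-or-partial $750 increments; reduction = 2 × $85 = $170, leaving $402.
At $305,050 — income exceeds $301,300 by $3,750, which is 5 full-or-partial $750 increments; reduction = 5 × $85 = $425, leaving $147.
Lost: $402 − $147 = $255.

$255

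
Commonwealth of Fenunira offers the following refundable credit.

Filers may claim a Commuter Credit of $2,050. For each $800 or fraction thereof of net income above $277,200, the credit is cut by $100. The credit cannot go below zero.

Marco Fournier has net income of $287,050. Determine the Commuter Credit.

$750

Commuter Credit: income exceeds $277,200 by $9,850, which is 13 full-or-partial $800 increments; reduction = 13 × $100 = $1,300, leaving $750.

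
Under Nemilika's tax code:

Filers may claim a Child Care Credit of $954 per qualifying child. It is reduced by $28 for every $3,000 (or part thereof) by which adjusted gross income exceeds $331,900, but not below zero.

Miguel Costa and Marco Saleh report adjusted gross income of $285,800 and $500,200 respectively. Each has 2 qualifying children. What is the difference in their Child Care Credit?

Miguel ($285,800): Child Care Credit: base = 2 × $954 = $1,908. $285,800 is at or below the $331,900 threshold, so the full $1,908 applies.
Marco ($500,200): Child Care Credit: base = 2 × $954 = $1,908. income exceeds $331,900 by $168,300, which is 57 full-or-partial $3,000 increments; reduction = 57 × $28 = $1,596, leaving $312.
Difference: |$1,908 − $312| = $1,596.

$1,596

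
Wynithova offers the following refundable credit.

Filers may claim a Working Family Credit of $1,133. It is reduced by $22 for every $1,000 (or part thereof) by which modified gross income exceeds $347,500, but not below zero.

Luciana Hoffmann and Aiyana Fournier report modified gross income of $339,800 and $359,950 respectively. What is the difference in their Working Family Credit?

$286

Luciana ($339,800): Working Family Credit: $339,800 is at or below the $347,500 threshold, so the full $1,133 applies.
Aiyana ($359,950): Working Family Credit: income exceeds $347,500 by $12,450, which is 13 full-or-partial $1,000 increments; reduction = 13 × $22 = $286, leaving $847.
Difference: |$1,133 − $847| = $286.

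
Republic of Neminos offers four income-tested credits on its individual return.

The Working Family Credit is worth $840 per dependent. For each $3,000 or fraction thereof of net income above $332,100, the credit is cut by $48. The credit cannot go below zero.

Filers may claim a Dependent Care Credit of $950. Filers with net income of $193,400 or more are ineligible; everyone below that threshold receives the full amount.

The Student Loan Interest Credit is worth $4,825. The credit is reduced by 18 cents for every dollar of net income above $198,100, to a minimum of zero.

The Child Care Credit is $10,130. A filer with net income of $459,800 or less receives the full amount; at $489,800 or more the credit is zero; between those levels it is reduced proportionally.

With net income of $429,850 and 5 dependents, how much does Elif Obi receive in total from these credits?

$12,746

Working Family Credit: base = 5 × $840 = $4,200. income exceeds $332,100 by $97,750, which is 33 full-or-partial $3,000 increments; reduction = 33 × $48 = $1,584, leaving $2,616.
Dependent Care Credit: $429,850 meets or exceeds the $193,400 cutoff, so the credit is $0.
Student Loan Interest Credit: 18% of the $231,750 excess over $198,100 is $41,715 ≥ base, so the credit is $0.
Child Care Credit: $429,850 is at or below the $459,800 threshold, so the full $10,130 applies.
Total: $2,616 + $0 + $0 + $10,130 = $12,746.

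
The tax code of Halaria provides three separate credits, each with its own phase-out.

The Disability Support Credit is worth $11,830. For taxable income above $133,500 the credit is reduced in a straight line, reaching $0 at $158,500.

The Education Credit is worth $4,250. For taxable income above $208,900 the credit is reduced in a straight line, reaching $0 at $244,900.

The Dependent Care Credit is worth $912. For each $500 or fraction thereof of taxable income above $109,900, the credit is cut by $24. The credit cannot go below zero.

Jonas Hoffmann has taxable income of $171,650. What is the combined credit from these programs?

Disability Support Credit: $171,650 is at or above $158,500, so the credit is $0.
Education Credit: $171,650 is at or below the $208,900 threshold, so the full $4,250 applies.
Dependent Care Credit: income exceeds $109,900 by $61,750 → 124 increments × $24 = $2,976 ≥ base, so the credit is $0.
Total: $0 + $4,250 + $0 = $4,250.

$4,250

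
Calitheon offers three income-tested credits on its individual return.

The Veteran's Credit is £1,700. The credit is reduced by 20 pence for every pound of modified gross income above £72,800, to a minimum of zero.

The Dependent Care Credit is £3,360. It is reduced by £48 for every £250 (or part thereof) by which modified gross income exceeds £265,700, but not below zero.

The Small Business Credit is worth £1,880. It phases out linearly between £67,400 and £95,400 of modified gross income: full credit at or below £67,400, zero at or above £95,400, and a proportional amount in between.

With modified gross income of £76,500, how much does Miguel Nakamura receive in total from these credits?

Veteran's Credit: 20% of the £3,700 excess over £72,800 is £740; credit = £1,700 − £740 = £960.
Dependent Care Credit: £76,500 is at or below the £265,700 threshold, so the full £3,360 applies.
Small Business Credit: £76,500 is £9,100 into a £28,000 phase-out range, leaving 18,900/28,000 of the credit: £1,880 × 18,900/28,000 = £1,269.
Total: £960 + £3,360 + £1,269 = £5,589.

£5,589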